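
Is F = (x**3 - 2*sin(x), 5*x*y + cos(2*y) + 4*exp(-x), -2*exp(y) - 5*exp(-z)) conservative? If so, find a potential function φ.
No, ∇×F = (-2*exp(y), 0, 5*y - 4*exp(-x)) ≠ 0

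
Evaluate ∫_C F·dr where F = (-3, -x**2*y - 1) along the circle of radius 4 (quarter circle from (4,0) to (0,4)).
-56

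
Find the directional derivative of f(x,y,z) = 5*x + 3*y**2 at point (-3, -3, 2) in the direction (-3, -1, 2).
3*sqrt(14)/14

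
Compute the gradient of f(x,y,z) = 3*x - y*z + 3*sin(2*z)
(3, -z, -y + 6*cos(2*z))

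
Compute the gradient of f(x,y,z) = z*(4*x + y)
(4*z, z, 4*x + y)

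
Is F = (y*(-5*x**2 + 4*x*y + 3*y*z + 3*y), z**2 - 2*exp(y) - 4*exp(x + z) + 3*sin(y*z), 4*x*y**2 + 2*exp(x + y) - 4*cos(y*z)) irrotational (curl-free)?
No, ∇×F = (8*x*y - 3*y*cos(y*z) + 4*z*sin(y*z) - 2*z + 2*exp(x + y) + 4*exp(x + z), -y**2 - 2*exp(x + y), 5*x**2 - 8*x*y - 6*y*z - 6*y - 4*exp(x + z))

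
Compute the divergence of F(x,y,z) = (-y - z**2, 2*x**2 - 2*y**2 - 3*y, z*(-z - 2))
-4*y - 2*z - 5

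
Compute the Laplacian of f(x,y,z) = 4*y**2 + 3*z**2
14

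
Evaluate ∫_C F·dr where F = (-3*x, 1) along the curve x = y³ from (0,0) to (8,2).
-94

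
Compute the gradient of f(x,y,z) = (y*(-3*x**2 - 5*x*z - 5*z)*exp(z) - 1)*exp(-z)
(-y*(6*x + 5*z), -3*x**2 - 5*x*z - 5*z, -5*x*y - 5*y + exp(-z))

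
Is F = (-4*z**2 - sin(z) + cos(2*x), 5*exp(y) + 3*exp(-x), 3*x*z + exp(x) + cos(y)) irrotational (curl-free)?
No, ∇×F = (-sin(y), -11*z - exp(x) - cos(z), -3*exp(-x))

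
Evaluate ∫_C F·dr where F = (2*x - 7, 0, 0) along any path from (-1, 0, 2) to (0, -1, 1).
-8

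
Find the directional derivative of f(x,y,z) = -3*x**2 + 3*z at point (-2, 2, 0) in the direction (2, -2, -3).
15*sqrt(17)/17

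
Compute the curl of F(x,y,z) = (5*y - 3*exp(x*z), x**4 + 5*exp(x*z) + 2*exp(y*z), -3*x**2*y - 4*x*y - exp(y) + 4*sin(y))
(-3*x**2 - 5*x*exp(x*z) - 4*x - 2*y*exp(y*z) - exp(y) + 4*cos(y), 6*x*y - 3*x*exp(x*z) + 4*y, 4*x**3 + 5*z*exp(x*z) - 5)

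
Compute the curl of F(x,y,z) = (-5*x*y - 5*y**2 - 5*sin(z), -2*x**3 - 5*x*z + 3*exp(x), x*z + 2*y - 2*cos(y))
(5*x + 2*sin(y) + 2, -z - 5*cos(z), -6*x**2 + 5*x + 10*y - 5*z + 3*exp(x))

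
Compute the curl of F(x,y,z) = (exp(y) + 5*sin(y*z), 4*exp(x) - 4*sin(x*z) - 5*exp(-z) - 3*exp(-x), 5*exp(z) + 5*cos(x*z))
(4*x*cos(x*z) - 5*exp(-z), 5*y*cos(y*z) + 5*z*sin(x*z), -4*z*cos(x*z) - 5*z*cos(y*z) + 4*exp(x) - exp(y) + 3*exp(-x))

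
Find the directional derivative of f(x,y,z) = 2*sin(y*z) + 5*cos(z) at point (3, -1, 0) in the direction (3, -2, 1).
-sqrt(14)/7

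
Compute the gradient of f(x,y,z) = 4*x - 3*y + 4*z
(4, -3, 4)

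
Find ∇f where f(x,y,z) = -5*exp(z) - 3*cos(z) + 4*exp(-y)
(0, -4*exp(-y), -5*exp(z) + 3*sin(z))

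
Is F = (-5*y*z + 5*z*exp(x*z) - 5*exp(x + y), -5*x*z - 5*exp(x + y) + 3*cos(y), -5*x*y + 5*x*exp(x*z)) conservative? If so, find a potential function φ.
Yes, F is conservative. φ = -5*x*y*z + 5*exp(x*z) - 5*exp(x + y) + 3*sin(y)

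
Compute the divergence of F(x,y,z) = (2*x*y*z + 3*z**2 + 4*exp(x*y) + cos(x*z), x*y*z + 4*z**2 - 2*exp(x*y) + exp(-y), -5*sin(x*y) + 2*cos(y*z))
x*z - 2*x*exp(x*y) + 2*y*z + 4*y*exp(x*y) - 2*y*sin(y*z) - z*sin(x*z) - exp(-y)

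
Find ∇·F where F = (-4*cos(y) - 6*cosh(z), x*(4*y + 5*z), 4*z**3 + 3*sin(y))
4*x + 12*z**2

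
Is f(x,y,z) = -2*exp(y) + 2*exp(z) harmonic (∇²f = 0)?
No, ∇²f = -2*exp(y) + 2*exp(z)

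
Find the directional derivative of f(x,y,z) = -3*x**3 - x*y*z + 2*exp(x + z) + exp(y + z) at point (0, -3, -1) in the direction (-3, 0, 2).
sqrt(13)*(-2*exp(3) + 2 + 9*exp(4))*exp(-4)/13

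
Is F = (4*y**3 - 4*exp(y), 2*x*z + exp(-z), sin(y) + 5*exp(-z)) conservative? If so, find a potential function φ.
No, ∇×F = (-2*x + cos(y) + exp(-z), 0, -12*y**2 + 2*z + 4*exp(y)) ≠ 0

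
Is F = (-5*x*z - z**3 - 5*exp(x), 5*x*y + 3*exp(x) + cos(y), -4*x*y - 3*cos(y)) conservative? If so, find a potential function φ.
No, ∇×F = (-4*x + 3*sin(y), -5*x + 4*y - 3*z**2, 5*y + 3*exp(x)) ≠ 0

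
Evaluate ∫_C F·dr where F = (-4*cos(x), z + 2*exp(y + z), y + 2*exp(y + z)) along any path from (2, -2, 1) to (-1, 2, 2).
-2*exp(-1) + 4*sin(1) + 4*sin(2) + 6 + 2*exp(4)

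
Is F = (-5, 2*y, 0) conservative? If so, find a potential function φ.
Yes, F is conservative. φ = -5*x + y**2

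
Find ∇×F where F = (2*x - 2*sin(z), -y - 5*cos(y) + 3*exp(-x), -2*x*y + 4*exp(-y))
(-2*x - 4*exp(-y), 2*y - 2*cos(z), -3*exp(-x))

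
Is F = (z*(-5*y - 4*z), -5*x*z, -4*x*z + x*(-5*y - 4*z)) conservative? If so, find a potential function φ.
Yes, F is conservative. φ = x*z*(-5*y - 4*z)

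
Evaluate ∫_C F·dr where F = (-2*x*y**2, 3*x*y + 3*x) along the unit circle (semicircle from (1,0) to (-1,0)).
2 + 3*pi/2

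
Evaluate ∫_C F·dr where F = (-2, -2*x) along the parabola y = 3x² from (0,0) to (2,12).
-36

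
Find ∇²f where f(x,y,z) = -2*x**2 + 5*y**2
6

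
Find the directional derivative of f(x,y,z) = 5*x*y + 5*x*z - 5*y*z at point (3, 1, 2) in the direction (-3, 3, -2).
-25*sqrt(22)/11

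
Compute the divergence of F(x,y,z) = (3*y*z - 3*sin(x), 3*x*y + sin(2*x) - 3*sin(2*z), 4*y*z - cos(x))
3*x + 4*y - 3*cos(x)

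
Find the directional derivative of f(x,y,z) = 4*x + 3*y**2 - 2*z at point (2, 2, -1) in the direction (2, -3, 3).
-17*sqrt(22)/11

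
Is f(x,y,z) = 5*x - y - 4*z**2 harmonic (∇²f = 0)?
No, ∇²f = -8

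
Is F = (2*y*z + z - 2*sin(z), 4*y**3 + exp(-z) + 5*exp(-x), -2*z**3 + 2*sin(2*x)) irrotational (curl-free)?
No, ∇×F = (exp(-z), 2*y - 4*cos(2*x) - 2*cos(z) + 1, -2*z - 5*exp(-x))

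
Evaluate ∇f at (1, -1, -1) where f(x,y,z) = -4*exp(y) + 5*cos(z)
(0, -4*exp(-1), 5*sin(1))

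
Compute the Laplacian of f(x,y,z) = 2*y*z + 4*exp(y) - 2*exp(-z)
4*exp(y) - 2*exp(-z)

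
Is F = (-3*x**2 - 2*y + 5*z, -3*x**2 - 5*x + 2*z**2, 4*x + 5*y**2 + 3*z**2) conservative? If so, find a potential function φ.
No, ∇×F = (10*y - 4*z, 1, -6*x - 3) ≠ 0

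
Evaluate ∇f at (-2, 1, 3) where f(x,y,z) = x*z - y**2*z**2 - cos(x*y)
(3 - sin(2), -18 + 2*sin(2), -8)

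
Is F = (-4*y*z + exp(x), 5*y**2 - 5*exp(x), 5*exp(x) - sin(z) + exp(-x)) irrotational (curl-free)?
No, ∇×F = (0, -4*y - 5*exp(x) + exp(-x), 4*z - 5*exp(x))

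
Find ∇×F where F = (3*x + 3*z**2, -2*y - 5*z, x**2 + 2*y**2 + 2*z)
(4*y + 5, -2*x + 6*z, 0)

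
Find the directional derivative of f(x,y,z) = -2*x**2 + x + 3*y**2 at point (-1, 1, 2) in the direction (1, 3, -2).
23*sqrt(14)/14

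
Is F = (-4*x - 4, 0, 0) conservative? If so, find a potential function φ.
Yes, F is conservative. φ = 2*x*(-x - 2)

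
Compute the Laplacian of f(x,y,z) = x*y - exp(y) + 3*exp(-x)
-exp(y) + 3*exp(-x)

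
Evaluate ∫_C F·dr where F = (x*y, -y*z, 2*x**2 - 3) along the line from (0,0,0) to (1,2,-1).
13/3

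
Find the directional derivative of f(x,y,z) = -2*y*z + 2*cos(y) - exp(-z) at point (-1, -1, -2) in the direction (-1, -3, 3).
3*sqrt(19)*(-2 - 2*sin(1) + exp(2))/19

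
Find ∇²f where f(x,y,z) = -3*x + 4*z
0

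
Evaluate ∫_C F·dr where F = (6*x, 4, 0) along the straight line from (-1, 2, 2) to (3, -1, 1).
12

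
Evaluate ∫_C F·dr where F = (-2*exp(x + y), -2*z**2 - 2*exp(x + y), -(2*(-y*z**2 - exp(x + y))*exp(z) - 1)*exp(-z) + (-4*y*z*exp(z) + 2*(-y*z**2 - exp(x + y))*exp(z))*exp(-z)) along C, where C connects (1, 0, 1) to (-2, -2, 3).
(-E - 2 + exp(3) + 2*exp(5) + 36*exp(4))*exp(-4)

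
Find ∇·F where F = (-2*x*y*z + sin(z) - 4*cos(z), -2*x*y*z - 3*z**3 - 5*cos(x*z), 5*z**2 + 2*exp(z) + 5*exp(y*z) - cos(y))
-2*x*z - 2*y*z + 5*y*exp(y*z) + 10*z + 2*exp(z)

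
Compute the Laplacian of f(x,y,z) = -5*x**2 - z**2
-12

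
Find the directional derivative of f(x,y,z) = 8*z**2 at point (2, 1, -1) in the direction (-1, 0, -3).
24*sqrt(10)/5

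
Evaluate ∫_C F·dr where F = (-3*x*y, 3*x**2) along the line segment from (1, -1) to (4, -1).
45/2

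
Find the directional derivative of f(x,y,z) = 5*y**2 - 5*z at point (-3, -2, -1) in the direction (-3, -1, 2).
5*sqrt(14)/7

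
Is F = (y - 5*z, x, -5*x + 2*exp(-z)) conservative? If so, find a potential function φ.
Yes, F is conservative. φ = x*y - 5*x*z - 2*exp(-z)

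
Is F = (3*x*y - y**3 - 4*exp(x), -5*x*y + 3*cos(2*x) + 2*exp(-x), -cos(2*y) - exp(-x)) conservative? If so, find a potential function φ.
No, ∇×F = (2*sin(2*y), -exp(-x), -3*x + 3*y**2 - 5*y - 6*sin(2*x) - 2*exp(-x)) ≠ 0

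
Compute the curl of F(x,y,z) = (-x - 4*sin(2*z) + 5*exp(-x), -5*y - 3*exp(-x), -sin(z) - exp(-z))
(0, -8*cos(2*z), 3*exp(-x))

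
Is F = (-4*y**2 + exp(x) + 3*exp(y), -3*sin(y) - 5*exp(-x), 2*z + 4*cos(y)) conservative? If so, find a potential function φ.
No, ∇×F = (-4*sin(y), 0, 8*y - 3*exp(y) + 5*exp(-x)) ≠ 0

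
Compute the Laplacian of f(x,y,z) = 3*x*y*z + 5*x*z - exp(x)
-exp(x)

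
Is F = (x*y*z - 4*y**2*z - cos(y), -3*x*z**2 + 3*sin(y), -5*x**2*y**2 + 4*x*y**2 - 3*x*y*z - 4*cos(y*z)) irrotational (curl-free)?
No, ∇×F = (-10*x**2*y + 8*x*y + 3*x*z + 4*z*sin(y*z), y*(10*x*y + x - 8*y + 3*z), -x*z + 8*y*z - 3*z**2 - sin(y))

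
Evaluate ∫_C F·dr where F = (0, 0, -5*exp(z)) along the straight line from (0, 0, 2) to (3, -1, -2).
10*sinh(2)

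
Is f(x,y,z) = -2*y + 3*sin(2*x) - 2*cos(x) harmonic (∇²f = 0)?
No, ∇²f = -12*sin(2*x) + 2*cos(x)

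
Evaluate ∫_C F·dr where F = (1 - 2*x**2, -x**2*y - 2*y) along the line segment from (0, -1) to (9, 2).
-2325/4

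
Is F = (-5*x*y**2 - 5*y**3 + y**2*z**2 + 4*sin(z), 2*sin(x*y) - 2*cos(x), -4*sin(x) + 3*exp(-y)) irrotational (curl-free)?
No, ∇×F = (-3*exp(-y), 2*y**2*z + 4*cos(x) + 4*cos(z), 10*x*y + 15*y**2 - 2*y*z**2 + 2*y*cos(x*y) + 2*sin(x))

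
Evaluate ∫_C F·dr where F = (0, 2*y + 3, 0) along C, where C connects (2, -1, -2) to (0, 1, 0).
6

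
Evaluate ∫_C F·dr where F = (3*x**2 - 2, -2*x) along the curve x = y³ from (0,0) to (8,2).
488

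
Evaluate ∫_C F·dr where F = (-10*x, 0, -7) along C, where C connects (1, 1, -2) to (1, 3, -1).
-7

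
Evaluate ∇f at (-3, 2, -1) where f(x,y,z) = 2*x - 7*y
(2, -7, 0)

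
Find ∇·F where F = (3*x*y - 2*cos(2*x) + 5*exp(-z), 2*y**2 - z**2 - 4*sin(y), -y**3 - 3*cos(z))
7*y + 4*sin(2*x) + 3*sin(z) - 4*cos(y)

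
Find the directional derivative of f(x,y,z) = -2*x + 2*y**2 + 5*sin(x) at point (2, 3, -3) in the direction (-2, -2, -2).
-5*sqrt(3)*(cos(2) + 2)/3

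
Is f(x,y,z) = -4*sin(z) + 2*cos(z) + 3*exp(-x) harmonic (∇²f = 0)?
No, ∇²f = 4*sin(z) - 2*cos(z) + 3*exp(-x)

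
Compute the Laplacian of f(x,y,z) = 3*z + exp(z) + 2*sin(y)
exp(z) - 2*sin(y)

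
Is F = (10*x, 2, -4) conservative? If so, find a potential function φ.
Yes, F is conservative. φ = 5*x**2 + 2*y - 4*z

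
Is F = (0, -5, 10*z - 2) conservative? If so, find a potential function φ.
Yes, F is conservative. φ = -5*y + 5*z**2 - 2*z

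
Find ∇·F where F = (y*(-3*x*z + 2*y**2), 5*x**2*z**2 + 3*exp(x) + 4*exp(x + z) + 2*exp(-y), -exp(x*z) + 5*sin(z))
-x*exp(x*z) - 3*y*z + 5*cos(z) - 2*exp(-y)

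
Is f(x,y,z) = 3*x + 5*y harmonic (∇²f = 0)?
Yes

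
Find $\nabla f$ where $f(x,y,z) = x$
(1, 0, 0)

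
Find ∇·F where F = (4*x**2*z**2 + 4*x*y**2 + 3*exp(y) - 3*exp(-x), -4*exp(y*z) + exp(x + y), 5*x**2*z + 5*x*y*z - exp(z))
5*x**2 + 5*x*y + 8*x*z**2 + 4*y**2 - 4*z*exp(y*z) - exp(z) + exp(x + y) + 3*exp(-x)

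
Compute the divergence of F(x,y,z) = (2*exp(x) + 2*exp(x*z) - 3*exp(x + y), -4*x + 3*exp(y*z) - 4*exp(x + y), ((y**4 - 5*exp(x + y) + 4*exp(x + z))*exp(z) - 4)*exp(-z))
2*z*exp(x*z) + 3*z*exp(y*z) + 2*exp(x) - 7*exp(x + y) + 4*exp(x + z) + 4*exp(-z)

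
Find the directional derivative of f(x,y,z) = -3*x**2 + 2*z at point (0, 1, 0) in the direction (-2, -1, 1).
sqrt(6)/3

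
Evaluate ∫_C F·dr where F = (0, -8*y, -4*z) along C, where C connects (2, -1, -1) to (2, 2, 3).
-28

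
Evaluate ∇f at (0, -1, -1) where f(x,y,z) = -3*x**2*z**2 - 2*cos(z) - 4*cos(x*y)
(0, 0, -2*sin(1))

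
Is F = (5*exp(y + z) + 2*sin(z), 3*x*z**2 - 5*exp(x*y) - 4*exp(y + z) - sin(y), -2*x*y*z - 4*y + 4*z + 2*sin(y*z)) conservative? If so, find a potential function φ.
No, ∇×F = (-8*x*z + 2*z*cos(y*z) + 4*exp(y + z) - 4, 2*y*z + 5*exp(y + z) + 2*cos(z), -5*y*exp(x*y) + 3*z**2 - 5*exp(y + z)) ≠ 0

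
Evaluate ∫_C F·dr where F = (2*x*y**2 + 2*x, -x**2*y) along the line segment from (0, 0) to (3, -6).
90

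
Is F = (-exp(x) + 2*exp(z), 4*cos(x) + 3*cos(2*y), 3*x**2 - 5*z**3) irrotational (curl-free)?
No, ∇×F = (0, -6*x + 2*exp(z), -4*sin(x))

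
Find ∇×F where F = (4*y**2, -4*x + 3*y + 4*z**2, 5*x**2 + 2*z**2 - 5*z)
(-8*z, -10*x, -8*y - 4)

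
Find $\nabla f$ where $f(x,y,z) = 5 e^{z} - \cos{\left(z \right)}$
(0, 0, 5*exp(z) + sin(z))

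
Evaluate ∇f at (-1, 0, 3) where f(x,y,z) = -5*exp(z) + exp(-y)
(0, -1, -5*exp(3))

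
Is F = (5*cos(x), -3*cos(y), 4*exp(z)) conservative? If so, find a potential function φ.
Yes, F is conservative. φ = 4*exp(z) + 5*sin(x) - 3*sin(y)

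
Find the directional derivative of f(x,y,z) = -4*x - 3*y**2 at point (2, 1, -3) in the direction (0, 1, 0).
-6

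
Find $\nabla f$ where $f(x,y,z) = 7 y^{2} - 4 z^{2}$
(0, 14*y, -8*z)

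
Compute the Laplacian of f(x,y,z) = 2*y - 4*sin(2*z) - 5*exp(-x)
16*sin(2*z) - 5*exp(-x)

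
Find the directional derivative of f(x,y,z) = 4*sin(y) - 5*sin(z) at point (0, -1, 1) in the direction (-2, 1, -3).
19*sqrt(14)*cos(1)/14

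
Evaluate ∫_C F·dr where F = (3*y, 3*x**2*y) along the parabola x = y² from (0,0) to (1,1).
5/2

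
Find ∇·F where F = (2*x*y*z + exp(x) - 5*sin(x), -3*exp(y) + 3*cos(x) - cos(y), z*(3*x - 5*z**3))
3*x + 2*y*z - 20*z**3 + exp(x) - 3*exp(y) + sin(y) - 5*cos(x)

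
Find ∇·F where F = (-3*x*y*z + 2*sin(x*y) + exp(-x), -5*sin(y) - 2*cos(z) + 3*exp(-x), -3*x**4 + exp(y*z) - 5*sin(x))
-3*y*z + y*exp(y*z) + 2*y*cos(x*y) - 5*cos(y) - exp(-x)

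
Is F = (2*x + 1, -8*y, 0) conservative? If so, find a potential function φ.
Yes, F is conservative. φ = x**2 + x - 4*y**2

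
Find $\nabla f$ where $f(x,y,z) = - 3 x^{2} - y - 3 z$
(-6*x, -1, -3)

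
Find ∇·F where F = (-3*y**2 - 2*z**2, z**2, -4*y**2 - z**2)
-2*z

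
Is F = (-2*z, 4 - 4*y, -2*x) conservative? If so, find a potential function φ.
Yes, F is conservative. φ = -2*x*z - 2*y**2 + 4*y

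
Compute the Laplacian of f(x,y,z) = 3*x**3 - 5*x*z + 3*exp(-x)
18*x + 3*exp(-x)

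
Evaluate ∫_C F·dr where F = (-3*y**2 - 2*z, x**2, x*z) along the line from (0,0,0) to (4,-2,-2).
-40/3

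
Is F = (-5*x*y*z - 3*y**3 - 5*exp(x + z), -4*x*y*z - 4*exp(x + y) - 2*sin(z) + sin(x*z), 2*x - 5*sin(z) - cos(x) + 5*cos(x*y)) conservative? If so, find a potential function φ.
No, ∇×F = (4*x*y - 5*x*sin(x*y) - x*cos(x*z) + 2*cos(z), -5*x*y + 5*y*sin(x*y) - 5*exp(x + z) - sin(x) - 2, 5*x*z + 9*y**2 - 4*y*z + z*cos(x*z) - 4*exp(x + y)) ≠ 0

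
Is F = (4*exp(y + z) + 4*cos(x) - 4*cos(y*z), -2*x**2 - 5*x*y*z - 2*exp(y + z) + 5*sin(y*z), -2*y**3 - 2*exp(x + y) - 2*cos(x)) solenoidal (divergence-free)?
No, ∇·F = -5*x*z + 5*z*cos(y*z) - 2*exp(y + z) - 4*sin(x)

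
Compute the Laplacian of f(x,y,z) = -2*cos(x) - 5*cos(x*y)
5*x**2*cos(x*y) + 5*y**2*cos(x*y) + 2*cos(x)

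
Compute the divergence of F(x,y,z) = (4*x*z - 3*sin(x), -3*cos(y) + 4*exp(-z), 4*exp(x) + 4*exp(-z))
4*z + 3*sin(y) - 3*cos(x) - 4*exp(-z)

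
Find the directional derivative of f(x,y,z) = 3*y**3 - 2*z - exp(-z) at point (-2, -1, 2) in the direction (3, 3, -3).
sqrt(3)*(-1 + 11*exp(2))*exp(-2)/3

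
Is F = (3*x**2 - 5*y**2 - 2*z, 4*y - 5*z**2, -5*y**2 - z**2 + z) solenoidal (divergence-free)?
No, ∇·F = 6*x - 2*z + 5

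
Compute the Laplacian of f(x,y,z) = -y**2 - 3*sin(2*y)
12*sin(2*y) - 2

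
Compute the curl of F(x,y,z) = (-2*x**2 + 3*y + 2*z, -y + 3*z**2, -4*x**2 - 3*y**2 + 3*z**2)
(-6*y - 6*z, 8*x + 2, -3)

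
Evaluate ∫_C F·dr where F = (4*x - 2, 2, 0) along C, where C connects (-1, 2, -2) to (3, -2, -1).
0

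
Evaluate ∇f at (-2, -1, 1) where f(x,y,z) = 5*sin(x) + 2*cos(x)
(5*cos(2) + 2*sin(2), 0, 0)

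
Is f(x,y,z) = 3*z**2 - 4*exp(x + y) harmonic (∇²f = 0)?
No, ∇²f = 6 - 8*exp(x + y)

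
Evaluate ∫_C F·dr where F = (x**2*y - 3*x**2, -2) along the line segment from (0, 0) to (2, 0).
-8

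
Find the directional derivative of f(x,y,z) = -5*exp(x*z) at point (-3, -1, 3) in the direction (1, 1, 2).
5*sqrt(6)*exp(-9)/2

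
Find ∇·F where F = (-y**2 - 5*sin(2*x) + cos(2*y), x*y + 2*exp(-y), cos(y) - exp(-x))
x - 10*cos(2*x) - 2*exp(-y)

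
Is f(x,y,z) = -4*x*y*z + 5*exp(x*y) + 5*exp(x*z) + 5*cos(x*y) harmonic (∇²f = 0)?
No, ∇²f = 5*x**2*(exp(x*y) - cos(x*y)) + 5*x**2*exp(x*z) + 5*y**2*exp(x*y) - 5*y**2*cos(x*y) + 5*z**2*exp(x*z)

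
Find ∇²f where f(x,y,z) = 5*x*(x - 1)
10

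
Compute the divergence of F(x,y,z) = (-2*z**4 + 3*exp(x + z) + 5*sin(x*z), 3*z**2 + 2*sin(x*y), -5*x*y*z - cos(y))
-5*x*y + 2*x*cos(x*y) + 5*z*cos(x*z) + 3*exp(x + z)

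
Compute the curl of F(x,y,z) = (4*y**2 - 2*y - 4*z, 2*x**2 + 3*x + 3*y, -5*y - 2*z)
(-5, -4, 4*x - 8*y + 5)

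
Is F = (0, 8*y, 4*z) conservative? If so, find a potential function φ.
Yes, F is conservative. φ = 4*y**2 + 2*z**2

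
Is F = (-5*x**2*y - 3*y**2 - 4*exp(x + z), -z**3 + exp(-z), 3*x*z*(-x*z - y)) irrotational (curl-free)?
No, ∇×F = ((3*z*(-x + z)*exp(z) + 1)*exp(-z), 6*x*z**2 + 3*y*z - 4*exp(x + z), 5*x**2 + 6*y)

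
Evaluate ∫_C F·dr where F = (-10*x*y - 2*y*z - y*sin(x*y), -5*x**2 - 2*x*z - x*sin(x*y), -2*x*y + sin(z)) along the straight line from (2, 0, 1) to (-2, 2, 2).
-25 + cos(4) - cos(2) + cos(1)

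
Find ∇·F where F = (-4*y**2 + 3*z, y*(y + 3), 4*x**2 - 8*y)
2*y + 3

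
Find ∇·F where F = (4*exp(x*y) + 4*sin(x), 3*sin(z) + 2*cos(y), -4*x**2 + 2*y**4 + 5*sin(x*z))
5*x*cos(x*z) + 4*y*exp(x*y) - 2*sin(y) + 4*cos(x)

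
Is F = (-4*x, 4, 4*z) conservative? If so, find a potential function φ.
Yes, F is conservative. φ = -2*x**2 + 4*y + 2*z**2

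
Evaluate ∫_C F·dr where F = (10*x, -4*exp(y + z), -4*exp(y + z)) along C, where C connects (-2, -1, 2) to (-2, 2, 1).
4*E*(1 - exp(2))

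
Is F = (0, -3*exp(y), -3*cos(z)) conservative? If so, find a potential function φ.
Yes, F is conservative. φ = -3*exp(y) - 3*sin(z)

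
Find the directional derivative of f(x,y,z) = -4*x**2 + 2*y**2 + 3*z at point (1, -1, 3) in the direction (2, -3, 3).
5*sqrt(22)/22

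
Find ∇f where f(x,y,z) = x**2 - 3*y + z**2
(2*x, -3, 2*z)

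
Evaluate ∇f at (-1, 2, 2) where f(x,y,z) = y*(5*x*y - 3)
(20, -23, 0)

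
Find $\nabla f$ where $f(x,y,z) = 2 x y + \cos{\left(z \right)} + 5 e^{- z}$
(2*y, 2*x, -sin(z) - 5*exp(-z))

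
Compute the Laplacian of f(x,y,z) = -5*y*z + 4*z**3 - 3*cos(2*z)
24*z + 12*cos(2*z)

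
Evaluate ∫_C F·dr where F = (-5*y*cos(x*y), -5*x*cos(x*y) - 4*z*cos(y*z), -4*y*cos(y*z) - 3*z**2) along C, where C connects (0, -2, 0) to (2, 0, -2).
8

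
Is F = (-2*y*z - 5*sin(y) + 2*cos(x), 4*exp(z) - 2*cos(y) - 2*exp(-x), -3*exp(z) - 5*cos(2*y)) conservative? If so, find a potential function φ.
No, ∇×F = (-4*exp(z) + 10*sin(2*y), -2*y, 2*z + 5*cos(y) + 2*exp(-x)) ≠ 0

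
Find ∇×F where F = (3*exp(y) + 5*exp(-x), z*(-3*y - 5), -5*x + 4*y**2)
(11*y + 5, 5, -3*exp(y))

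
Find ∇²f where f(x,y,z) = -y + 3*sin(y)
-3*sin(y)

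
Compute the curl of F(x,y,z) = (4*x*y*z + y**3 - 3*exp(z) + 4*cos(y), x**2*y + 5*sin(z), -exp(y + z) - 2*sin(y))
(-exp(y + z) - 2*cos(y) - 5*cos(z), 4*x*y - 3*exp(z), 2*x*y - 4*x*z - 3*y**2 + 4*sin(y))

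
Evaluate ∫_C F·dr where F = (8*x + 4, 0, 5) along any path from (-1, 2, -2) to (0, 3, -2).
0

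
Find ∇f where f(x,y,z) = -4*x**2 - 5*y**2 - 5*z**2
(-8*x, -10*y, -10*z)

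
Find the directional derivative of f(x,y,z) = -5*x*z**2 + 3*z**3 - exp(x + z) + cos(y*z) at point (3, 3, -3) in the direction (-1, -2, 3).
sqrt(14)*(15*sin(9) + 556)/14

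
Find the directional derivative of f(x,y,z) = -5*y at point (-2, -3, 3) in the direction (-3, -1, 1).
5*sqrt(11)/11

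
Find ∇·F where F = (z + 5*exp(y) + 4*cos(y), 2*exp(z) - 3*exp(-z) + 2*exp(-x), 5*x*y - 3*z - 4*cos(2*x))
-3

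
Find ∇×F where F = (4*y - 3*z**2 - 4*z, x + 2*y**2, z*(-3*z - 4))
(0, -6*z - 4, -3)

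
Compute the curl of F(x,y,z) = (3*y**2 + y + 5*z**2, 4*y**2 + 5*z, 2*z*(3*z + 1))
(-5, 10*z, -6*y - 1)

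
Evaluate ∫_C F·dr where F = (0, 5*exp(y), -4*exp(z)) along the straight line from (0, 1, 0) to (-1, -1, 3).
-4*exp(3) - 5*E + 5*exp(-1) + 4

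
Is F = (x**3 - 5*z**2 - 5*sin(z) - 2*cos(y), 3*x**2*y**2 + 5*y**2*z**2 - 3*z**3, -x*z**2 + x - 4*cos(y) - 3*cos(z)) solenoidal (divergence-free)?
No, ∇·F = 6*x**2*y + 3*x**2 - 2*x*z + 10*y*z**2 + 3*sin(z)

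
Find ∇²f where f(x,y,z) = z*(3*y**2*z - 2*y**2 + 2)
6*y**2 + 2*z*(3*z - 2)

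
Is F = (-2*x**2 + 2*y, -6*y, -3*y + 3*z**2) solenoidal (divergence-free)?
No, ∇·F = -4*x + 6*z - 6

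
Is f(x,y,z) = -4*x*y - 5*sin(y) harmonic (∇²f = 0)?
No, ∇²f = 5*sin(y)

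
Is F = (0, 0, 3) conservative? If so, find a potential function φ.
Yes, F is conservative. φ = 3*z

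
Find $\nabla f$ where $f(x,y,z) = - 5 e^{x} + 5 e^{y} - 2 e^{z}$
(-5*exp(x), 5*exp(y), -2*exp(z))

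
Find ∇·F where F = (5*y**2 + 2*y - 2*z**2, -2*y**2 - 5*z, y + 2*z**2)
-4*y + 4*z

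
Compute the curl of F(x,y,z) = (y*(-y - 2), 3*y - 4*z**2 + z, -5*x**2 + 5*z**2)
(8*z - 1, 10*x, 2*y + 2)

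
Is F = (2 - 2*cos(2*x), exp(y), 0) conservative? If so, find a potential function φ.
Yes, F is conservative. φ = 2*x + exp(y) - sin(2*x)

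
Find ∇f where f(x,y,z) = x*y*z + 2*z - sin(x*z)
(z*(y - cos(x*z)), x*z, x*y - x*cos(x*z) + 2)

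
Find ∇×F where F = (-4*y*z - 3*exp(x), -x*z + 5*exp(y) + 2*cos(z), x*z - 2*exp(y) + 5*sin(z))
(x - 2*exp(y) + 2*sin(z), -4*y - z, 3*z)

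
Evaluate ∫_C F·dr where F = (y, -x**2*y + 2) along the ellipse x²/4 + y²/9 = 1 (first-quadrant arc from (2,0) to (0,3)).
-3*pi/2 - 3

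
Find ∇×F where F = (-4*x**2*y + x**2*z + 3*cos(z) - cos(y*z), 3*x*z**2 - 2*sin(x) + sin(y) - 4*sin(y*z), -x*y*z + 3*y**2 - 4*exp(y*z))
(-7*x*z + 4*y*cos(y*z) + 6*y - 4*z*exp(y*z), x**2 + y*z + y*sin(y*z) - 3*sin(z), 4*x**2 + 3*z**2 - z*sin(y*z) - 2*cos(x))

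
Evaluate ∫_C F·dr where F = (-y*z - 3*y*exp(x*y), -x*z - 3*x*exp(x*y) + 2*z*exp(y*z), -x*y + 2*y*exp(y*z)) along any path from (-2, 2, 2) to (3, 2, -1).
-3*exp(6) - 2*exp(4) - 2 + 3*exp(-4) + 2*exp(-2)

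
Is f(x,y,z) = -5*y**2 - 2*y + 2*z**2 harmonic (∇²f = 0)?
No, ∇²f = -6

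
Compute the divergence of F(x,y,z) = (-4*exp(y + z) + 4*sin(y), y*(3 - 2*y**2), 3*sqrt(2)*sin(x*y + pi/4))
3 - 6*y**2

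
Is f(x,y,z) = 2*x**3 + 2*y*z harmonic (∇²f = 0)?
No, ∇²f = 12*x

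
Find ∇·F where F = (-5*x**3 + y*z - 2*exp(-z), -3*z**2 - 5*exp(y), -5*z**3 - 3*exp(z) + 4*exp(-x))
-15*x**2 - 15*z**2 - 5*exp(y) - 3*exp(z)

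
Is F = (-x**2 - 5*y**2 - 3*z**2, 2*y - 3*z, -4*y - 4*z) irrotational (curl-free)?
No, ∇×F = (-1, -6*z, 10*y)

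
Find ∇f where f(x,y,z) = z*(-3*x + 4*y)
(-3*z, 4*z, -3*x + 4*y)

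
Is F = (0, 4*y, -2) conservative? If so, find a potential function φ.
Yes, F is conservative. φ = 2*y**2 - 2*z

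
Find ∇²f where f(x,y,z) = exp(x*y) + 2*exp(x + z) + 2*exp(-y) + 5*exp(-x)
x**2*exp(x*y) + y**2*exp(x*y) + 4*exp(x + z) + 2*exp(-y) + 5*exp(-x)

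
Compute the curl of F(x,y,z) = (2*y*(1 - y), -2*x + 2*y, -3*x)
(0, 3, 4*y - 4)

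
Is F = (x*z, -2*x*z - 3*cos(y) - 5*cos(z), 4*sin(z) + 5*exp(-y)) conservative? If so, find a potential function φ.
No, ∇×F = (2*x - 5*sin(z) - 5*exp(-y), x, -2*z) ≠ 0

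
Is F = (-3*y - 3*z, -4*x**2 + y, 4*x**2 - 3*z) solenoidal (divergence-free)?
No, ∇·F = -2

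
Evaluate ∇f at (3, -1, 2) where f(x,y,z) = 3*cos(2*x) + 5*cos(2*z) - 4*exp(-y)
(-6*sin(6), 4*E, -10*sin(4))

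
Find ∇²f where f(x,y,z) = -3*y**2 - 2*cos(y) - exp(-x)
2*cos(y) - 6 - exp(-x)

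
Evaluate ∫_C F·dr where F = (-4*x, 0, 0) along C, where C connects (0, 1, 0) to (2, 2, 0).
-8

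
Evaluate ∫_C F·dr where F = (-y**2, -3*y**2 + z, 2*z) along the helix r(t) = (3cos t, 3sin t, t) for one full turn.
4*pi**2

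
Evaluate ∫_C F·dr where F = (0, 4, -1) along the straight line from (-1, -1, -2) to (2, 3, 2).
12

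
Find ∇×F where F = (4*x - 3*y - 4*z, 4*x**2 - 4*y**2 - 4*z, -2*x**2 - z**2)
(4, 4*x - 4, 8*x + 3)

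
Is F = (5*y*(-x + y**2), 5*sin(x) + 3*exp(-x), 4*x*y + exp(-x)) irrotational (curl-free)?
No, ∇×F = (4*x, -4*y + exp(-x), 5*x - 15*y**2 + 5*cos(x) - 3*exp(-x))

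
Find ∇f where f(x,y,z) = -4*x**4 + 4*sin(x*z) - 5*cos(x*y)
(-16*x**3 + 5*y*sin(x*y) + 4*z*cos(x*z), 5*x*sin(x*y), 4*x*cos(x*z))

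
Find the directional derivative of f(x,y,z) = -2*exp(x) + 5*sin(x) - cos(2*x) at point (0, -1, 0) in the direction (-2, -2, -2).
-sqrt(3)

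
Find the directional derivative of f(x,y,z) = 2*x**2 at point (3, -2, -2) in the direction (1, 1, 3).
12*sqrt(11)/11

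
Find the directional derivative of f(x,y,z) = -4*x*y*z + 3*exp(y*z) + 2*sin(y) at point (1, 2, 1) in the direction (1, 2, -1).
2*sqrt(6)*(-2 + cos(2))/3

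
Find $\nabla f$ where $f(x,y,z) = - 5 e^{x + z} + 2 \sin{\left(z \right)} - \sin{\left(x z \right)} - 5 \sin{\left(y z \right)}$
(-z*cos(x*z) - 5*exp(x + z), -5*z*cos(y*z), -x*cos(x*z) - 5*y*cos(y*z) - 5*exp(x + z) + 2*cos(z))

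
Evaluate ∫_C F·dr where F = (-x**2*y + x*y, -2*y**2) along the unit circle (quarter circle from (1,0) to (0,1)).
-1 + pi/16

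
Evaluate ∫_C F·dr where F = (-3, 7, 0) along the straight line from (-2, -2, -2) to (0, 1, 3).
15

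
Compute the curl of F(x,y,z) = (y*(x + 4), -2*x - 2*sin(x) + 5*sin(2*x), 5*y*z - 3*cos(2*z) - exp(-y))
(5*z + exp(-y), 0, -x - 2*cos(x) + 10*cos(2*x) - 6)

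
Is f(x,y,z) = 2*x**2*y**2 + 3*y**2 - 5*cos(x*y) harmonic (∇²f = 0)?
No, ∇²f = 5*x**2*cos(x*y) + 4*x**2 + y**2*(5*cos(x*y) + 4) + 6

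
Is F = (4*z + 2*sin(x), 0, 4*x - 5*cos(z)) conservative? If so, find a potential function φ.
Yes, F is conservative. φ = 4*x*z - 5*sin(z) - 2*cos(x)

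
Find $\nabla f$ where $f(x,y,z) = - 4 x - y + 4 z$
(-4, -1, 4)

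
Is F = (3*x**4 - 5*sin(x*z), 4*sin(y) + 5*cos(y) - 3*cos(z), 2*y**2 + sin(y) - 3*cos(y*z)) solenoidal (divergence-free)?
No, ∇·F = 12*x**3 + 3*y*sin(y*z) - 5*z*cos(x*z) - 5*sin(y) + 4*cos(y)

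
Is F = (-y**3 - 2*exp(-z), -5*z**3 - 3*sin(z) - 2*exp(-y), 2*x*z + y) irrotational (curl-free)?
No, ∇×F = (15*z**2 + 3*cos(z) + 1, -2*z + 2*exp(-z), 3*y**2)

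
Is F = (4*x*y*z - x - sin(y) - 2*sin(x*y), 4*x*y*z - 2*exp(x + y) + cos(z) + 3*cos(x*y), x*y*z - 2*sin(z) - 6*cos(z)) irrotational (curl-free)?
No, ∇×F = (-4*x*y + x*z + sin(z), y*(4*x - z), -4*x*z + 2*x*cos(x*y) + 4*y*z - 3*y*sin(x*y) - 2*exp(x + y) + cos(y))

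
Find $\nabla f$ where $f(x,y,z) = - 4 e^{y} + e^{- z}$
(0, -4*exp(y), -exp(-z))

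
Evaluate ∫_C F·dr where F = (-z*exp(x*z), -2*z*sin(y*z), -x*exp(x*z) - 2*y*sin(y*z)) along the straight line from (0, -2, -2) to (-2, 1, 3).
2*cos(3) - exp(-6) + 1 - 2*cos(4)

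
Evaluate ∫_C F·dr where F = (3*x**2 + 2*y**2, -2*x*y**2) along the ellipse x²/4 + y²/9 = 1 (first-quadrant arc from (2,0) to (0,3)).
-32 - 27*pi/4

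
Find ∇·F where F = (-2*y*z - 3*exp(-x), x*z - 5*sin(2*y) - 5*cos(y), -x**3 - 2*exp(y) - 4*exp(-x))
5*sin(y) - 10*cos(2*y) + 3*exp(-x)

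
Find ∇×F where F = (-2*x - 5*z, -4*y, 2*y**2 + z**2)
(4*y, -5, 0)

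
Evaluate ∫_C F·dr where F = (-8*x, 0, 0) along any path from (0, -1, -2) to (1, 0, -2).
-4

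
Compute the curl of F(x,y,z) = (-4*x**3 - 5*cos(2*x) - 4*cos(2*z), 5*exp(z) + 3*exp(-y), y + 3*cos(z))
(1 - 5*exp(z), 8*sin(2*z), 0)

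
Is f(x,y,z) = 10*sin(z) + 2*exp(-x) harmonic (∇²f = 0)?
No, ∇²f = -10*sin(z) + 2*exp(-x)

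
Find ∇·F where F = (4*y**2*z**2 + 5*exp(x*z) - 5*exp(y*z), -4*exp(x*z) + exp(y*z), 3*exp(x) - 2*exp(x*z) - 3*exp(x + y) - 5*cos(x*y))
-2*x*exp(x*z) + 5*z*exp(x*z) + z*exp(y*z)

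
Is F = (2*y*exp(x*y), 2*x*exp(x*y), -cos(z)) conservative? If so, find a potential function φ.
Yes, F is conservative. φ = 2*exp(x*y) - sin(z)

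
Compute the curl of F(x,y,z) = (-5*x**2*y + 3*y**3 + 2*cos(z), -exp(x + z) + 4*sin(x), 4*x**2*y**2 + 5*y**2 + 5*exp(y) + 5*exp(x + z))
(8*x**2*y + 10*y + 5*exp(y) + exp(x + z), -8*x*y**2 - 5*exp(x + z) - 2*sin(z), 5*x**2 - 9*y**2 - exp(x + z) + 4*cos(x))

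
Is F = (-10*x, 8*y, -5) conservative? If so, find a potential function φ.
Yes, F is conservative. φ = -5*x**2 + 4*y**2 - 5*z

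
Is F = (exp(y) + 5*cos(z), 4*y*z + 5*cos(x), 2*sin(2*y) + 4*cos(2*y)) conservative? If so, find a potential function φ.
No, ∇×F = (-4*y - 8*sin(2*y) + 4*cos(2*y), -5*sin(z), -exp(y) - 5*sin(x)) ≠ 0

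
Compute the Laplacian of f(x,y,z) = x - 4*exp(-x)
-4*exp(-x)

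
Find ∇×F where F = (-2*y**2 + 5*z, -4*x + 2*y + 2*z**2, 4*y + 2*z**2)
(4 - 4*z, 5, 4*y - 4)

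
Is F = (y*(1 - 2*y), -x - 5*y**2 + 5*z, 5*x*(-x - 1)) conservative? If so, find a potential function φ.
No, ∇×F = (-5, 10*x + 5, 4*y - 2) ≠ 0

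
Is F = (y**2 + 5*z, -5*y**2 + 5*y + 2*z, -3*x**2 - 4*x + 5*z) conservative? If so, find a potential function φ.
No, ∇×F = (-2, 6*x + 9, -2*y) ≠ 0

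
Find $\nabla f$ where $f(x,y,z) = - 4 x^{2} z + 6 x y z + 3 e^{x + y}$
(-8*x*z + 6*y*z + 3*exp(x + y), 6*x*z + 3*exp(x + y), 2*x*(-2*x + 3*y))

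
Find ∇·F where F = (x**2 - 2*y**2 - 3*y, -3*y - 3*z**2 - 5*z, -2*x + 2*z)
2*x - 1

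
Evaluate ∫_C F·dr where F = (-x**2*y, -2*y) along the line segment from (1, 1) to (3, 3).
-28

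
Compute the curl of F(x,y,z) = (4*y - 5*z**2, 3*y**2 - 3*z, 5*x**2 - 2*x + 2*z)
(3, -10*x - 10*z + 2, -4)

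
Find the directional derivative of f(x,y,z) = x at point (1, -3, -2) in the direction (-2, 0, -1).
-2*sqrt(5)/5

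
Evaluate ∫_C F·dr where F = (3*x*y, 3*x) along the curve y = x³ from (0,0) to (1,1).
57/20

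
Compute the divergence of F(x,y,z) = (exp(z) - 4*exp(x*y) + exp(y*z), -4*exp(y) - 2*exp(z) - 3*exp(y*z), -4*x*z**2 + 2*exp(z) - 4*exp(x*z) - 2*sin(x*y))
-8*x*z - 4*x*exp(x*z) - 4*y*exp(x*y) - 3*z*exp(y*z) - 4*exp(y) + 2*exp(z)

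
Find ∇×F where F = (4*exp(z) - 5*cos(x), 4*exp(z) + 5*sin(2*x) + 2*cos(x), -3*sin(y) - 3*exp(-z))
(-4*exp(z) - 3*cos(y), 4*exp(z), -2*sin(x) + 10*cos(2*x))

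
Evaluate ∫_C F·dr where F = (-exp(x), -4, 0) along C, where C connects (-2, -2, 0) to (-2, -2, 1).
0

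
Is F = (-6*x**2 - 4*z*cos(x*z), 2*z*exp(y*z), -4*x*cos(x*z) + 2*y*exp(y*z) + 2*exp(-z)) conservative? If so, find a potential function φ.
Yes, F is conservative. φ = -2*x**3 + 2*exp(y*z) - 4*sin(x*z) - 2*exp(-z)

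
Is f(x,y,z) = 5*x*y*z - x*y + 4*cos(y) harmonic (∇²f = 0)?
No, ∇²f = -4*cos(y)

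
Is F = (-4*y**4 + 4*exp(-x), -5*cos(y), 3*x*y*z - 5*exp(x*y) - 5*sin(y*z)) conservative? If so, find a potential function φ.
No, ∇×F = (3*x*z - 5*x*exp(x*y) - 5*z*cos(y*z), y*(-3*z + 5*exp(x*y)), 16*y**3) ≠ 0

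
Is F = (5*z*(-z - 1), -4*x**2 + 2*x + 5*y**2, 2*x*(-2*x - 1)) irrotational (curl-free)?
No, ∇×F = (0, 8*x - 10*z - 3, 2 - 8*x)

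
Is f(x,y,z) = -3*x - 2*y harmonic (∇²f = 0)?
Yes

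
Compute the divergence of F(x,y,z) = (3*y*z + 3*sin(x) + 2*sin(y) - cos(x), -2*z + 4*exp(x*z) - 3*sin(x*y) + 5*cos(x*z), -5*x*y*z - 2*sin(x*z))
-5*x*y - 3*x*cos(x*y) - 2*x*cos(x*z) + sin(x) + 3*cos(x)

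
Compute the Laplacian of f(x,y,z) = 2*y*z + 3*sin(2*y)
-12*sin(2*y)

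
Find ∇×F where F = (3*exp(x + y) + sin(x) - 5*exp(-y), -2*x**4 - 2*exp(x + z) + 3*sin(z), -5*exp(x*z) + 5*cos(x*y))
(-5*x*sin(x*y) + 2*exp(x + z) - 3*cos(z), 5*y*sin(x*y) + 5*z*exp(x*z), ((-8*x**3 - 3*exp(x + y) - 2*exp(x + z))*exp(y) - 5)*exp(-y))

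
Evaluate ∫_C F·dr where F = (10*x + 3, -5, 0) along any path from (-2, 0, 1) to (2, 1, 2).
7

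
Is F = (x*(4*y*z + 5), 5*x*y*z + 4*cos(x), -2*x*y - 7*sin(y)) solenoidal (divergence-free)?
No, ∇·F = 5*x*z + 4*y*z + 5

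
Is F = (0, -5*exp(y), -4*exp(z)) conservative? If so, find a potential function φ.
Yes, F is conservative. φ = -5*exp(y) - 4*exp(z)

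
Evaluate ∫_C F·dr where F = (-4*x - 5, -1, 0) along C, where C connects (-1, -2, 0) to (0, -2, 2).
-3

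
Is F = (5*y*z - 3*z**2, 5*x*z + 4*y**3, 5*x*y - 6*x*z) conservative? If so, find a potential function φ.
Yes, F is conservative. φ = 5*x*y*z - 3*x*z**2 + y**4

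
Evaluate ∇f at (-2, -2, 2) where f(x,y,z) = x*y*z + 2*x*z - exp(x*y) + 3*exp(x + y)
((3 + 2*exp(8))*exp(-4), -sinh(4) - 4 + 5*cosh(4), 0)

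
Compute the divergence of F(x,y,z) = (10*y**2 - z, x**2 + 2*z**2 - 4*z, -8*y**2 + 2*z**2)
4*z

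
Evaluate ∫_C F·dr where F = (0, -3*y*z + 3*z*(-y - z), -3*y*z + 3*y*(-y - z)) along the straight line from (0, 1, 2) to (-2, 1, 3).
-18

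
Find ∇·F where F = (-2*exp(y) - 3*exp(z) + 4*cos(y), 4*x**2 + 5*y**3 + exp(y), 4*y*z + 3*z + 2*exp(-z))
15*y**2 + 4*y + exp(y) + 3 - 2*exp(-z)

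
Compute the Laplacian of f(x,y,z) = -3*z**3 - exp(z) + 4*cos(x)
-18*z - exp(z) - 4*cos(x)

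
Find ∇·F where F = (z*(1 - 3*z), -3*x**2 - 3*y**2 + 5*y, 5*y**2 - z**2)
-6*y - 2*z + 5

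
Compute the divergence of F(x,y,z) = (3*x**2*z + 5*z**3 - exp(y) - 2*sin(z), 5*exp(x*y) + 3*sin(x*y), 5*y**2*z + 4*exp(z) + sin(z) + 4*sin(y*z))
6*x*z + 5*x*exp(x*y) + 3*x*cos(x*y) + 5*y**2 + 4*y*cos(y*z) + 4*exp(z) + cos(z)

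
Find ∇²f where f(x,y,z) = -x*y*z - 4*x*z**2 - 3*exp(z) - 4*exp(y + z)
-8*x - 3*exp(z) - 8*exp(y + z)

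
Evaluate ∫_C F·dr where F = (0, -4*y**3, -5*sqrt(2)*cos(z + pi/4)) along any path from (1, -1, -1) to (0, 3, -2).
-80 + 5*sqrt(2)*cos(pi/4 + 1) - 5*sqrt(2)*cos(pi/4 + 2)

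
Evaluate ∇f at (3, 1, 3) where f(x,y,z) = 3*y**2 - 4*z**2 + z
(0, 6, -23)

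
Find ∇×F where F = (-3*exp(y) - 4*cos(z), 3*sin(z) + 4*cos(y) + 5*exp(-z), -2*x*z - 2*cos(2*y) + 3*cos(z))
(4*sin(2*y) - 3*cos(z) + 5*exp(-z), 2*z + 4*sin(z), 3*exp(y))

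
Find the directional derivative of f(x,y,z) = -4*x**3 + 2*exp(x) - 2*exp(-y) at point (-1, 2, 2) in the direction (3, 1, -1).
2*sqrt(11)*(-18*exp(2) + 1 + 3*E)*exp(-2)/11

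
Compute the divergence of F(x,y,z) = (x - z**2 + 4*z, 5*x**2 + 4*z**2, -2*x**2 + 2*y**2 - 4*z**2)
1 - 8*z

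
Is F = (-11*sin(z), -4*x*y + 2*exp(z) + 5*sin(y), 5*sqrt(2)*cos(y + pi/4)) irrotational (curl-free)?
No, ∇×F = (-2*exp(z) - 5*sqrt(2)*sin(y + pi/4), -11*cos(z), -4*y)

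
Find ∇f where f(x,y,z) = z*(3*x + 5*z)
(3*z, 0, 3*x + 10*z)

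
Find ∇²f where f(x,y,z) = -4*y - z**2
-2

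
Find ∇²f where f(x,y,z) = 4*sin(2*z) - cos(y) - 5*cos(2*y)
-16*sin(2*z) + cos(y) + 20*cos(2*y)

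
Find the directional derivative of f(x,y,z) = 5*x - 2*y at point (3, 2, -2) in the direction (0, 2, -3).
-4*sqrt(13)/13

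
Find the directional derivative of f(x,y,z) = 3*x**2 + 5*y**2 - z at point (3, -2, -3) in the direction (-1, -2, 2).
20/3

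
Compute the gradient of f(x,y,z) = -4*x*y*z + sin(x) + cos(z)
(-4*y*z + cos(x), -4*x*z, -4*x*y - sin(z))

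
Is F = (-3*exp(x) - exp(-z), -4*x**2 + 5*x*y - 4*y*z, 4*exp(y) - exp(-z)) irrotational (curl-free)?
No, ∇×F = (4*y + 4*exp(y), exp(-z), -8*x + 5*y)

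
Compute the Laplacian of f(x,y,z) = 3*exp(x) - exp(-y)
3*exp(x) - exp(-y)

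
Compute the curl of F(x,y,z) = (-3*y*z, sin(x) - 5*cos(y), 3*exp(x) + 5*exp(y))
(5*exp(y), -3*y - 3*exp(x), 3*z + cos(x))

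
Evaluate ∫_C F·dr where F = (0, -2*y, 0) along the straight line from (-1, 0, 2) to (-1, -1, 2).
-1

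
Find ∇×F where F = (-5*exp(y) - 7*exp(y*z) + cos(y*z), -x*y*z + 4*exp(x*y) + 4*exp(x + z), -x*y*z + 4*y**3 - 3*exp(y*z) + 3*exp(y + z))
(x*y - x*z + 12*y**2 - 3*z*exp(y*z) - 4*exp(x + z) + 3*exp(y + z), y*(z - 7*exp(y*z) - sin(y*z)), -y*z + 4*y*exp(x*y) + 7*z*exp(y*z) + z*sin(y*z) + 5*exp(y) + 4*exp(x + z))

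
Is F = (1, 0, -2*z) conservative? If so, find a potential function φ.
Yes, F is conservative. φ = x - z**2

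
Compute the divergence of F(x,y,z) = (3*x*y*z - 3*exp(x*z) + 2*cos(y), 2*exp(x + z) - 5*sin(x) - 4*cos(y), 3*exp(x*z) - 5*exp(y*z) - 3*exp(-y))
3*x*exp(x*z) + 3*y*z - 5*y*exp(y*z) - 3*z*exp(x*z) + 4*sin(y)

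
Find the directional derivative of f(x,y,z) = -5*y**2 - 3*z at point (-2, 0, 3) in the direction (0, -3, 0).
0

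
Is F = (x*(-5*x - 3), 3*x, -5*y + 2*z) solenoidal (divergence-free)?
No, ∇·F = -10*x - 1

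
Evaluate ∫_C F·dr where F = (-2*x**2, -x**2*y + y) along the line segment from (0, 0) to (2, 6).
-70/3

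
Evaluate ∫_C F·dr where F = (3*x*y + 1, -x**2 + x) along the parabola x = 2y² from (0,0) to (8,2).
424/3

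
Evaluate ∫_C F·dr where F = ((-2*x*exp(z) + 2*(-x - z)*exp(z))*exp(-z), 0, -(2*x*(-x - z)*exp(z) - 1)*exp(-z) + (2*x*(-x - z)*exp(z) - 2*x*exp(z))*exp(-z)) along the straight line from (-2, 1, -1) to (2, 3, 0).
E + 3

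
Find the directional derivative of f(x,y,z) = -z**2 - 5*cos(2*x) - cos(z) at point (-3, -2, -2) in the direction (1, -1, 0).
-5*sqrt(2)*sin(6)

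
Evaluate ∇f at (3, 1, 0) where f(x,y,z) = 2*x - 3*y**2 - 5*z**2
(2, -6, 0)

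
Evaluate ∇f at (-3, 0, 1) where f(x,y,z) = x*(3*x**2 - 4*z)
(77, 0, 12)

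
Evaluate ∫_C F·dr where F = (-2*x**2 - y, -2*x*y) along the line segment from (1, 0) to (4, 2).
-57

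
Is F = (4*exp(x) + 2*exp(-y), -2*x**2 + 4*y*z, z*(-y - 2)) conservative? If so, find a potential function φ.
No, ∇×F = (-4*y - z, 0, -4*x + 2*exp(-y)) ≠ 0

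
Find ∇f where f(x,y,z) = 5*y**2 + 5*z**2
(0, 10*y, 10*z)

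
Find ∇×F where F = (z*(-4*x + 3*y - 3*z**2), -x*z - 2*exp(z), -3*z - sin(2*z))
(x + 2*exp(z), -4*x + 3*y - 9*z**2, -4*z)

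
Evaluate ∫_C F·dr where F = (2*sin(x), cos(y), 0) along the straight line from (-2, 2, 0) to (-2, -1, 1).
-sin(2) - sin(1)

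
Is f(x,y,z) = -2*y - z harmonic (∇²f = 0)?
Yes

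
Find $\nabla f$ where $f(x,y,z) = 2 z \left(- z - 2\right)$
(0, 0, -4*z - 4)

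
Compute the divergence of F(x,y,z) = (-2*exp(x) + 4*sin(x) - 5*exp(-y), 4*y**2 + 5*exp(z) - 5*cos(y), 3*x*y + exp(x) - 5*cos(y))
8*y - 2*exp(x) + 5*sin(y) + 4*cos(x)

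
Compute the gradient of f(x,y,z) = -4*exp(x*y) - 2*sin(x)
(-4*y*exp(x*y) - 2*cos(x), -4*x*exp(x*y), 0)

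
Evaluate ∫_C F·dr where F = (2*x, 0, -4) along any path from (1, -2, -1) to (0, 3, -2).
3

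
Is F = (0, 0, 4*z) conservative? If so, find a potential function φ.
Yes, F is conservative. φ = 2*z**2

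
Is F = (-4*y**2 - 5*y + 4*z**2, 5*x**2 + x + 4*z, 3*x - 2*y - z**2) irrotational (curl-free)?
No, ∇×F = (-6, 8*z - 3, 10*x + 8*y + 6)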